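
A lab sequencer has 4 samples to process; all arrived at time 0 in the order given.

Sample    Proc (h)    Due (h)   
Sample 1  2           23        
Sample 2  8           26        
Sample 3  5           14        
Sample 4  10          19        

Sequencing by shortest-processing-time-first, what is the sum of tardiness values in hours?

SPT (increasing processing time): Sample 1 Sample 3 Sample 2 Sample 4.
Sample 1: 0→2, due 23, tardiness 0
Sample 3: 2→7, due 14, tardiness 0
Sample 2: 7→15, due 26, tardiness 0
Sample 4: 15→25, due 19, tardiness 6
Sum = 0+0+0+6 = 6.

6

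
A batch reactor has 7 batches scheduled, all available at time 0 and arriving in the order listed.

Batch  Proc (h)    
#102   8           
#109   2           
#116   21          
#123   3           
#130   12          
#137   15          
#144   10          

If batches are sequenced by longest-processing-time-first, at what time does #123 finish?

69

LPT (decreasing processing time): #116 #137 #130 #144 #102 #123 #109.
#116: 0→21
#137: 21→36
#130: 36→48
#144: 48→58
#102: 58→66
#123: 66→69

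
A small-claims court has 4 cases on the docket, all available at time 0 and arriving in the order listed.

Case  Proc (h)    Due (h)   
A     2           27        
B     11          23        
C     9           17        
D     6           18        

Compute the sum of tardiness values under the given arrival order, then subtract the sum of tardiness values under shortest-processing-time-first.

10

FIFO (arrival order): A B C D.
A: 0→2, due 27, tardiness 0
B: 2→13, due 23, tardiness 0
C: 13→22, due 17, tardiness 5
D: 22→28, due 18, tardiness 10
Sum = 0+0+5+10 = 15.
SPT (increasing processing time): A D C B.
A: 0→2, due 27, tardiness 0
D: 2→8, due 18, tardiness 0
C: 8→17, due 17, tardiness 0
B: 17→28, due 23, tardiness 5
Sum = 0+0+0+5 = 5.
Difference = 15 − 5 = 10.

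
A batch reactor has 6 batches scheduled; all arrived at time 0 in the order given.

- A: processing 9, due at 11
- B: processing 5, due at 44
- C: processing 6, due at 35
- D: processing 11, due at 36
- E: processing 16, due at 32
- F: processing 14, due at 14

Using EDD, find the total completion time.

EDD (increasing due date): A F E C D B.
A: 0→9
F: 9→23
E: 23→39
C: 39→45
D: 45→56
B: 56→61
Sum = 9+23+39+45+56+61 = 233.

233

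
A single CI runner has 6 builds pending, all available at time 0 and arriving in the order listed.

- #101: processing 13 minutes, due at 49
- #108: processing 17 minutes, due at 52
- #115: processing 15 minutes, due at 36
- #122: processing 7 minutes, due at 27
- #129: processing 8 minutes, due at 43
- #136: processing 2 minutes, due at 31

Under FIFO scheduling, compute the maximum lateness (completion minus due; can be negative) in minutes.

31

FIFO (arrival order): #101 #108 #115 #122 #129 #136.
#101: 0→13, due 49, lateness -36
#108: 13→30, due 52, lateness -22
#115: 30→45, due 36, lateness 9
#122: 45→52, due 27, lateness 25
#129: 52→60, due 43, lateness 17
#136: 60→62, due 31, lateness 31
Maximum = 31.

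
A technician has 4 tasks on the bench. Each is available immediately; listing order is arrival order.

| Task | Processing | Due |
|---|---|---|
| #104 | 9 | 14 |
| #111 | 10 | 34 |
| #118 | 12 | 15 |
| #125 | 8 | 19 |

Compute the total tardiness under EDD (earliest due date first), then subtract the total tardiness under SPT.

EDD (increasing due date): #104 #118 #125 #111.
#104: 0→9, due 14, tardiness 0
#118: 9→21, due 15, tardiness 6
#125: 21→29, due 19, tardiness 10
#111: 29→39, due 34, tardiness 5
Sum = 0+6+10+5 = 21.
SPT (increasing processing time): #125 #104 #111 #118.
#125: 0→8, due 19, tardiness 0
#104: 8→17, due 14, tardiness 3
#111: 17→27, due 34, tardiness 0
#118: 27→39, due 15, tardiness 24
Sum = 0+3+0+24 = 27.
Difference = 21 − 27 = -6.

-6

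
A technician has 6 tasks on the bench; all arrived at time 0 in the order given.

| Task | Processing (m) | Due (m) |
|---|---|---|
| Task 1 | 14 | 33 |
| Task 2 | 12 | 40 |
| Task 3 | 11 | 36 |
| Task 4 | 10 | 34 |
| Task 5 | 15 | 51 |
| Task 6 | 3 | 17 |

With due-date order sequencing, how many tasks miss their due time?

EDD (increasing due date): Task 6 Task 1 Task 4 Task 3 Task 2 Task 5.
Task 6: 0→3, due 17, tardiness 0
Task 1: 3→17, due 33, tardiness 0
Task 4: 17→27, due 34, tardiness 0
Task 3: 27→38, due 36, tardiness 2
Task 2: 38→50, due 40, tardiness 10
Task 5: 50→65, due 51, tardiness 14
Late tasks: 3.

3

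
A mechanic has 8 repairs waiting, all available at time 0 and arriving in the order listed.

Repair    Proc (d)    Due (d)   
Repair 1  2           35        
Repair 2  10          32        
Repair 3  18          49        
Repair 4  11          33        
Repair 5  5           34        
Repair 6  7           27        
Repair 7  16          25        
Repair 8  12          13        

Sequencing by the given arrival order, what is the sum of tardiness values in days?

158

FIFO (arrival order): Repair 1 Repair 2 Repair 3 Repair 4 Repair 5 Repair 6 Repair 7 Repair 8.
Repair 1: 0→2, due 35, tardiness 0
Repair 2: 2→12, due 32, tardiness 0
Repair 3: 12→30, due 49, tardiness 0
Repair 4: 30→41, due 33, tardiness 8
Repair 5: 41→46, due 34, tardiness 12
Repair 6: 46→53, due 27, tardiness 26
Repair 7: 53→69, due 25, tardiness 44
Repair 8: 69→81, due 13, tardiness 68
Sum = 0+0+0+8+12+26+44+68 = 158.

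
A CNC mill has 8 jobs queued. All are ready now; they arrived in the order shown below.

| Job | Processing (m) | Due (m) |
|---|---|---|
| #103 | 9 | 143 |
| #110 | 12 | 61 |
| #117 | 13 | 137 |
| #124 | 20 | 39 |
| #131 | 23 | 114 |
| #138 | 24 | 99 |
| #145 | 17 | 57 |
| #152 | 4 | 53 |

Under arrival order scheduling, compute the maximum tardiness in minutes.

FIFO (arrival order): #103 #110 #117 #124 #131 #138 #145 #152.
#103: 0→9, due 143, tardiness 0
#110: 9→21, due 61, tardiness 0
#117: 21→34, due 137, tardiness 0
#124: 34→54, due 39, tardiness 15
#131: 54→77, due 114, tardiness 0
#138: 77→101, due 99, tardiness 2
#145: 101→118, due 57, tardiness 61
#152: 118→122, due 53, tardiness 69
Maximum = 69.

69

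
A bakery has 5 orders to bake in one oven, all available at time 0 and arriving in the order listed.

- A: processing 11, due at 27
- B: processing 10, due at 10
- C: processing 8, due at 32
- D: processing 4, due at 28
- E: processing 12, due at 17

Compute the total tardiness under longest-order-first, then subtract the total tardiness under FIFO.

LPT (decreasing processing time): E A B C D.
E: 0→12, due 17, tardiness 0
A: 12→23, due 27, tardiness 0
B: 23→33, due 10, tardiness 23
C: 33→41, due 32, tardiness 9
D: 41→45, due 28, tardiness 17
Sum = 0+0+23+9+17 = 49.
FIFO (arrival order): A B C D E.
A: 0→11, due 27, tardiness 0
B: 11→21, due 10, tardiness 11
C: 21→29, due 32, tardiness 0
D: 29→33, due 28, tardiness 5
E: 33→45, due 17, tardiness 28
Sum = 0+11+0+5+28 = 44.
Difference = 49 − 44 = 5.

5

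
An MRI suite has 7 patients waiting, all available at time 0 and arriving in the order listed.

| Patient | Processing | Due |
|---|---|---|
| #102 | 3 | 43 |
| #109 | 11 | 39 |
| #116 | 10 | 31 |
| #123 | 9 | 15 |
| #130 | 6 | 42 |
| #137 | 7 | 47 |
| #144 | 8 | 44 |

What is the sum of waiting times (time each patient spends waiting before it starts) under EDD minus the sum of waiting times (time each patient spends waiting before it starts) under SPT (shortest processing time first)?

EDD (increasing due date): #123 #116 #109 #130 #102 #144 #137.
#123: waits 0, runs 0→9
#116: waits 9, runs 9→19
#109: waits 19, runs 19→30
#130: waits 30, runs 30→36
#102: waits 36, runs 36→39
#144: waits 39, runs 39→47
#137: waits 47, runs 47→54
Sum = 0+9+19+30+36+39+47 = 180.
SPT (increasing processing time): #102 #130 #137 #144 #123 #116 #109.
#102: waits 0, runs 0→3
#130: waits 3, runs 3→9
#137: waits 9, runs 9→16
#144: waits 16, runs 16→24
#123: waits 24, runs 24→33
#116: waits 33, runs 33→43
#109: waits 43, runs 43→54
Sum = 0+3+9+16+24+33+43 = 128.
Difference = 180 − 128 = 52.

52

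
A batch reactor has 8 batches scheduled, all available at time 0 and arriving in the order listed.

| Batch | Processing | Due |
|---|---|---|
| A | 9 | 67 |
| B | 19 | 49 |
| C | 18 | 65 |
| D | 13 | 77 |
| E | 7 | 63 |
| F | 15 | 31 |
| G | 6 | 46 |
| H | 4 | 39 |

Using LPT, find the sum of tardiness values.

LPT (decreasing processing time): B C F D A E G H.
B: 0→19, due 49, tardiness 0
C: 19→37, due 65, tardiness 0
F: 37→52, due 31, tardiness 21
D: 52→65, due 77, tardiness 0
A: 65→74, due 67, tardiness 7
E: 74→81, due 63, tardiness 18
G: 81→87, due 46, tardiness 41
H: 87→91, due 39, tardiness 52
Sum = 0+0+21+0+7+18+41+52 = 139.

139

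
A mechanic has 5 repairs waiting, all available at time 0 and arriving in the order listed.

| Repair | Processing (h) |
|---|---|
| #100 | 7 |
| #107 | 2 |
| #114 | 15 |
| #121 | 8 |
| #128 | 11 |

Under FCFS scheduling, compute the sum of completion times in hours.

115

FIFO (arrival order): #100 #107 #114 #121 #128.
#100: 0→7
#107: 7→9
#114: 9→24
#121: 24→32
#128: 32→43
Sum = 7+9+24+32+43 = 115.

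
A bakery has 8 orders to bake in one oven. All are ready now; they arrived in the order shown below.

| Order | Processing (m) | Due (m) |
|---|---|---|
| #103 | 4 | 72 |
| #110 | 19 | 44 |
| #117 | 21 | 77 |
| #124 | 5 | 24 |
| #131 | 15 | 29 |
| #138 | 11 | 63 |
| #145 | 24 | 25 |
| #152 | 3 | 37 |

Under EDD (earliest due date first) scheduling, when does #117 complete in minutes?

102

EDD (increasing due date): #124 #145 #131 #152 #110 #138 #103 #117.
#124: 0→5
#145: 5→29
#131: 29→44
#152: 44→47
#110: 47→66
#138: 66→77
#103: 77→81
#117: 81→102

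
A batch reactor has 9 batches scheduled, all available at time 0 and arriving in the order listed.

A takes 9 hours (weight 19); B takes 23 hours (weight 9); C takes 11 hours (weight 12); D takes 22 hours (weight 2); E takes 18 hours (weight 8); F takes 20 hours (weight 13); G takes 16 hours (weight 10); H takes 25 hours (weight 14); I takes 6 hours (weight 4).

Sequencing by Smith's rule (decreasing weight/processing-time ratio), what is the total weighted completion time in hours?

5243

WSPT (decreasing weight/processing-time ratio): A C I F G H E B D.
A: finishes 9, weight 19, w·C = 171
C: finishes 20, weight 12, w·C = 240
I: finishes 26, weight 4, w·C = 104
F: finishes 46, weight 13, w·C = 598
G: finishes 62, weight 10, w·C = 620
H: finishes 87, weight 14, w·C = 1218
E: finishes 105, weight 8, w·C = 840
B: finishes 128, weight 9, w·C = 1152
D: finishes 150, weight 2, w·C = 300
Sum = 171+240+104+598+620+1218+840+1152+300 = 5243.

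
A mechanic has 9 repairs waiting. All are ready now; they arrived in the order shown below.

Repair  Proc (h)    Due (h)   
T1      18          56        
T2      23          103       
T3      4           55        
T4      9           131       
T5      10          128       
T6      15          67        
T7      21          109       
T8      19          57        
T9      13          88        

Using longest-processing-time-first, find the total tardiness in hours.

LPT (decreasing processing time): T2 T7 T8 T1 T6 T9 T5 T4 T3.
T2: 0→23, due 103, tardiness 0
T7: 23→44, due 109, tardiness 0
T8: 44→63, due 57, tardiness 6
T1: 63→81, due 56, tardiness 25
T6: 81→96, due 67, tardiness 29
T9: 96→109, due 88, tardiness 21
T5: 109→119, due 128, tardiness 0
T4: 119→128, due 131, tardiness 0
T3: 128→132, due 55, tardiness 77
Sum = 0+0+6+25+29+21+0+0+77 = 158.

158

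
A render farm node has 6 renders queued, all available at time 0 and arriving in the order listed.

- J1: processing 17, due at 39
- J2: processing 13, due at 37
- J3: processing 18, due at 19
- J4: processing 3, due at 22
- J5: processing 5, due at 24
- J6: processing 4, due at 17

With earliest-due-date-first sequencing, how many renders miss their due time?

EDD (increasing due date): J6 J3 J4 J5 J2 J1.
J6: 0→4, due 17, tardiness 0
J3: 4→22, due 19, tardiness 3
J4: 22→25, due 22, tardiness 3
J5: 25→30, due 24, tardiness 6
J2: 30→43, due 37, tardiness 6
J1: 43→60, due 39, tardiness 21
Late renders: 5.

5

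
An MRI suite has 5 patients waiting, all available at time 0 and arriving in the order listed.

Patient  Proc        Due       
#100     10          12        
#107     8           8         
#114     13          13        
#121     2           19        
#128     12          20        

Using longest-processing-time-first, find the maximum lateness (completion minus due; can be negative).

35

LPT (decreasing processing time): #114 #128 #100 #107 #121.
#114: 0→13, due 13, lateness 0
#128: 13→25, due 20, lateness 5
#100: 25→35, due 12, lateness 23
#107: 35→43, due 8, lateness 35
#121: 43→45, due 19, lateness 26
Maximum = 35.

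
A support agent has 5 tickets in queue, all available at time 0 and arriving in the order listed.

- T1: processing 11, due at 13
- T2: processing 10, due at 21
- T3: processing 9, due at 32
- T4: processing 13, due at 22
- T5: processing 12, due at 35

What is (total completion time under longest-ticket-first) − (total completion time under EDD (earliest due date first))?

LPT (decreasing processing time): T4 T5 T1 T2 T3.
T4: 0→13
T5: 13→25
T1: 25→36
T2: 36→46
T3: 46→55
Sum = 13+25+36+46+55 = 175.
EDD (increasing due date): T1 T2 T4 T3 T5.
T1: 0→11
T2: 11→21
T4: 21→34
T3: 34→43
T5: 43→55
Sum = 11+21+34+43+55 = 164.
Difference = 175 − 164 = 11.

11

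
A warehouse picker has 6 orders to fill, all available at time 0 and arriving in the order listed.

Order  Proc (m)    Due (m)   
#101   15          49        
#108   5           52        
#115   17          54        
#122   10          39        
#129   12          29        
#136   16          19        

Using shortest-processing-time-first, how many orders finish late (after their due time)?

2

SPT (increasing processing time): #108 #122 #129 #101 #136 #115.
#108: 0→5, due 52, tardiness 0
#122: 5→15, due 39, tardiness 0
#129: 15→27, due 29, tardiness 0
#101: 27→42, due 49, tardiness 0
#136: 42→58, due 19, tardiness 39
#115: 58→75, due 54, tardiness 21
Late orders: 2.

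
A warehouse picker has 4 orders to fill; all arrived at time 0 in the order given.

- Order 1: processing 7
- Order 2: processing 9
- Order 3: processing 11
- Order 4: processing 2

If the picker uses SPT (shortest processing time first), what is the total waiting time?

29

SPT (increasing processing time): Order 4 Order 1 Order 2 Order 3.
Order 4: waits 0, runs 0→2
Order 1: waits 2, runs 2→9
Order 2: waits 9, runs 9→18
Order 3: waits 18, runs 18→29
Sum = 0+2+9+18 = 29.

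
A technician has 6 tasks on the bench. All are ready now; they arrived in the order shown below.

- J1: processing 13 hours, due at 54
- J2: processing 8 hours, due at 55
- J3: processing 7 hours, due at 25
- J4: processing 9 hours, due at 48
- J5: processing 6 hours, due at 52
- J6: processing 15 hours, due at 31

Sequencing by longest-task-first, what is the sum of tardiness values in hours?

LPT (decreasing processing time): J6 J1 J4 J2 J3 J5.
J6: 0→15, due 31, tardiness 0
J1: 15→28, due 54, tardiness 0
J4: 28→37, due 48, tardiness 0
J2: 37→45, due 55, tardiness 0
J3: 45→52, due 25, tardiness 27
J5: 52→58, due 52, tardiness 6
Sum = 0+0+0+0+27+6 = 33.

33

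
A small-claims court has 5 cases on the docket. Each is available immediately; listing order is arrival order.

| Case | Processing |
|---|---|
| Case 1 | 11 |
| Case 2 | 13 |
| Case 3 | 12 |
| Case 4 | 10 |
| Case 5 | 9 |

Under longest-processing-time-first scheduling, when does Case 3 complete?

25

LPT (decreasing processing time): Case 2 Case 3 Case 1 Case 4 Case 5.
Case 2: 0→13
Case 3: 13→25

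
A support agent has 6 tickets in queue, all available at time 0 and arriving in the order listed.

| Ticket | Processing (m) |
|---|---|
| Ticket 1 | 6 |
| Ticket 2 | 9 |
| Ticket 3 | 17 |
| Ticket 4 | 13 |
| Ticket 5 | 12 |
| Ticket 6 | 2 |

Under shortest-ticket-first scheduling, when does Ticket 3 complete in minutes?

59

SPT (increasing processing time): Ticket 6 Ticket 1 Ticket 2 Ticket 5 Ticket 4 Ticket 3.
Ticket 6: 0→2
Ticket 1: 2→8
Ticket 2: 8→17
Ticket 5: 17→29
Ticket 4: 29→42
Ticket 3: 42→59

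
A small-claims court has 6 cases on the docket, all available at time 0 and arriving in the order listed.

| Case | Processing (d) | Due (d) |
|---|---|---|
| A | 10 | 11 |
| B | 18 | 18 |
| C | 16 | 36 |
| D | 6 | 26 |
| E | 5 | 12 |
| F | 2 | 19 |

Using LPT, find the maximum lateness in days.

LPT (decreasing processing time): B C A D E F.
B: 0→18, due 18, lateness 0
C: 18→34, due 36, lateness -2
A: 34→44, due 11, lateness 33
D: 44→50, due 26, lateness 24
E: 50→55, due 12, lateness 43
F: 55→57, due 19, lateness 38
Maximum = 43.

43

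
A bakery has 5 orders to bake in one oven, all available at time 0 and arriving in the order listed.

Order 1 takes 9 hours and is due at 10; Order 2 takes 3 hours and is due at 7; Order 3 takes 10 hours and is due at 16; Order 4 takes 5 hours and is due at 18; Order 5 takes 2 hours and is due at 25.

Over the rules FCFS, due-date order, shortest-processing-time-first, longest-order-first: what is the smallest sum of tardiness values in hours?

FIFO (arrival order): Order 1 Order 2 Order 3 Order 4 Order 5.
Order 1: 0→9, due 10, tardiness 0
Order 2: 9→12, due 7, tardiness 5
Order 3: 12→22, due 16, tardiness 6
Order 4: 22→27, due 18, tardiness 9
Order 5: 27→29, due 25, tardiness 4
Sum = 0+5+6+9+4 = 24.
EDD (increasing due date): Order 2 Order 1 Order 3 Order 4 Order 5.
Order 2: 0→3, due 7, tardiness 0
Order 1: 3→12, due 10, tardiness 2
Order 3: 12→22, due 16, tardiness 6
Order 4: 22→27, due 18, tardiness 9
Order 5: 27→29, due 25, tardiness 4
Sum = 0+2+6+9+4 = 21.
SPT (increasing processing time): Order 5 Order 2 Order 4 Order 1 Order 3.
Order 5: 0→2, due 25, tardiness 0
Order 2: 2→5, due 7, tardiness 0
Order 4: 5→10, due 18, tardiness 0
Order 1: 10→19, due 10, tardiness 9
Order 3: 19→29, due 16, tardiness 13
Sum = 0+0+0+9+13 = 22.
LPT (decreasing processing time): Order 3 Order 1 Order 4 Order 2 Order 5.
Order 3: 0→10, due 16, tardiness 0
Order 1: 10→19, due 10, tardiness 9
Order 4: 19→24, due 18, tardiness 6
Order 2: 24→27, due 7, tardiness 20
Order 5: 27→29, due 25, tardiness 4
Sum = 0+9+6+20+4 = 39.
FIFO 24, EDD 21, SPT 22, LPT 39 → minimum 21.

21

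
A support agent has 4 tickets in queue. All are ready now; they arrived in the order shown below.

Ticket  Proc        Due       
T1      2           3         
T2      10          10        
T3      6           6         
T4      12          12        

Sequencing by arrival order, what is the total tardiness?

FIFO (arrival order): T1 T2 T3 T4.
T1: 0→2, due 3, tardiness 0
T2: 2→12, due 10, tardiness 2
T3: 12→18, due 6, tardiness 12
T4: 18→30, due 12, tardiness 18
Sum = 0+2+12+18 = 32.

32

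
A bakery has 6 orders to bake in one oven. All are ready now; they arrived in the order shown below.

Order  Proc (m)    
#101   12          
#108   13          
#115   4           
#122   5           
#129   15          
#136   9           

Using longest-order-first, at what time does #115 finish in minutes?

58

LPT (decreasing processing time): #129 #108 #101 #136 #122 #115.
#129: 0→15
#108: 15→28
#101: 28→40
#136: 40→49
#122: 49→54
#115: 54→58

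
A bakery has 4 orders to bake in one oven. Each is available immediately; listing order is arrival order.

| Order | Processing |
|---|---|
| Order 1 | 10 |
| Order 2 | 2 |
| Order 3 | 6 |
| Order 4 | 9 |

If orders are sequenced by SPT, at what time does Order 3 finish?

SPT (increasing processing time): Order 2 Order 3 Order 4 Order 1.
Order 2: 0→2
Order 3: 2→8

8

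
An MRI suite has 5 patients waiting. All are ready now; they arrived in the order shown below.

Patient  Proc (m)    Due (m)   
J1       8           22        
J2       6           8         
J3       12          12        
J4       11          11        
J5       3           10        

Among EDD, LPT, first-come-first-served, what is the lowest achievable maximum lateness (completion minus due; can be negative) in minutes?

20

EDD (increasing due date): J2 J5 J4 J3 J1.
J2: 0→6, due 8, lateness -2
J5: 6→9, due 10, lateness -1
J4: 9→20, due 11, lateness 9
J3: 20→32, due 12, lateness 20
J1: 32→40, due 22, lateness 18
Maximum = 20.
LPT (decreasing processing time): J3 J4 J1 J2 J5.
J3: 0→12, due 12, lateness 0
J4: 12→23, due 11, lateness 12
J1: 23→31, due 22, lateness 9
J2: 31→37, due 8, lateness 29
J5: 37→40, due 10, lateness 30
Maximum = 30.
FIFO (arrival order): J1 J2 J3 J4 J5.
J1: 0→8, due 22, lateness -14
J2: 8→14, due 8, lateness 6
J3: 14→26, due 12, lateness 14
J4: 26→37, due 11, lateness 26
J5: 37→40, due 10, lateness 30
Maximum = 30.
EDD 20, LPT 30, FIFO 30 → minimum 20.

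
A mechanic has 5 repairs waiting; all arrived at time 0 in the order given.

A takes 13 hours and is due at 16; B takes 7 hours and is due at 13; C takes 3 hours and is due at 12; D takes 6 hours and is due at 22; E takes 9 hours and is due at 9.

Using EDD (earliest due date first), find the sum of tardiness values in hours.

EDD (increasing due date): E C B A D.
E: 0→9, due 9, tardiness 0
C: 9→12, due 12, tardiness 0
B: 12→19, due 13, tardiness 6
A: 19→32, due 16, tardiness 16
D: 32→38, due 22, tardiness 16
Sum = 0+0+6+16+16 = 38.

38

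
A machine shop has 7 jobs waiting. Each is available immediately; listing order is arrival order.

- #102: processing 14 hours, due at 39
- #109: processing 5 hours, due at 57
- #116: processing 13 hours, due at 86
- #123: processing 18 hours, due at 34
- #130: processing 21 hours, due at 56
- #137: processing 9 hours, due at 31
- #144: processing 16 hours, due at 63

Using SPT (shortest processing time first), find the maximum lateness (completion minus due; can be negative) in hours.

SPT (increasing processing time): #109 #137 #116 #102 #144 #123 #130.
#109: 0→5, due 57, lateness -52
#137: 5→14, due 31, lateness -17
#116: 14→27, due 86, lateness -59
#102: 27→41, due 39, lateness 2
#144: 41→57, due 63, lateness -6
#123: 57→75, due 34, lateness 41
#130: 75→96, due 56, lateness 40
Maximum = 41.

41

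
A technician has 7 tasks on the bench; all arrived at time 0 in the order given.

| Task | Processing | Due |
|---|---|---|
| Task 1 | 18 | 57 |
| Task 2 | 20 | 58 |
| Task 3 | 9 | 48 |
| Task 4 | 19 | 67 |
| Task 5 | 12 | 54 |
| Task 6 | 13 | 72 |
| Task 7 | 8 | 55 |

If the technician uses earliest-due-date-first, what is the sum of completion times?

358

EDD (increasing due date): Task 3 Task 5 Task 7 Task 1 Task 2 Task 4 Task 6.
Task 3: 0→9
Task 5: 9→21
Task 7: 21→29
Task 1: 29→47
Task 2: 47→67
Task 4: 67→86
Task 6: 86→99
Sum = 9+21+29+47+67+86+99 = 358.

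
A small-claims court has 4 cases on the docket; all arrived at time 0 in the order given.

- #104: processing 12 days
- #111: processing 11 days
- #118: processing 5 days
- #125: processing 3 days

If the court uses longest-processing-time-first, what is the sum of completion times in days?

94

LPT (decreasing processing time): #104 #111 #118 #125.
#104: 0→12
#111: 12→23
#118: 23→28
#125: 28→31
Sum = 12+23+28+31 = 94.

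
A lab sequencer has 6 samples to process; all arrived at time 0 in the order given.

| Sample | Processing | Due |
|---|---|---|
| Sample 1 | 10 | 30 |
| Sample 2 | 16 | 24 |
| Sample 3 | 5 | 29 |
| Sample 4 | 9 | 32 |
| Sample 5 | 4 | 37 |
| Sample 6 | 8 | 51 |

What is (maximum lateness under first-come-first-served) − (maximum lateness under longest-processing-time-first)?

FIFO (arrival order): Sample 1 Sample 2 Sample 3 Sample 4 Sample 5 Sample 6.
Sample 1: 0→10, due 30, lateness -20
Sample 2: 10→26, due 24, lateness 2
Sample 3: 26→31, due 29, lateness 2
Sample 4: 31→40, due 32, lateness 8
Sample 5: 40→44, due 37, lateness 7
Sample 6: 44→52, due 51, lateness 1
Maximum = 8.
LPT (decreasing processing time): Sample 2 Sample 1 Sample 4 Sample 6 Sample 3 Sample 5.
Sample 2: 0→16, due 24, lateness -8
Sample 1: 16→26, due 30, lateness -4
Sample 4: 26→35, due 32, lateness 3
Sample 6: 35→43, due 51, lateness -8
Sample 3: 43→48, due 29, lateness 19
Sample 5: 48→52, due 37, lateness 15
Maximum = 19.
Difference = 8 − 19 = -11.

-11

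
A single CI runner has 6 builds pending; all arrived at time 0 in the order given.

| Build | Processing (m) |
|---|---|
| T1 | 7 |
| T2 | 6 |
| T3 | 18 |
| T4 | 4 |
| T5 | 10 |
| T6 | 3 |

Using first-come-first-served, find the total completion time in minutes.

179

FIFO (arrival order): T1 T2 T3 T4 T5 T6.
T1: 0→7
T2: 7→13
T3: 13→31
T4: 31→35
T5: 35→45
T6: 45→48
Sum = 7+13+31+35+45+48 = 179.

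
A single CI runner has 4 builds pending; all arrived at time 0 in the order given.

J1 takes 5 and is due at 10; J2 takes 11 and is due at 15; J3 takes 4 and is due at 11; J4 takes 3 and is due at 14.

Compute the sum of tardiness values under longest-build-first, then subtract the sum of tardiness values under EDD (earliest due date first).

LPT (decreasing processing time): J2 J1 J3 J4.
J2: 0→11, due 15, tardiness 0
J1: 11→16, due 10, tardiness 6
J3: 16→20, due 11, tardiness 9
J4: 20→23, due 14, tardiness 9
Sum = 0+6+9+9 = 24.
EDD (increasing due date): J1 J3 J4 J2.
J1: 0→5, due 10, tardiness 0
J3: 5→9, due 11, tardiness 0
J4: 9→12, due 14, tardiness 0
J2: 12→23, due 15, tardiness 8
Sum = 0+0+0+8 = 8.
Difference = 24 − 8 = 16.

16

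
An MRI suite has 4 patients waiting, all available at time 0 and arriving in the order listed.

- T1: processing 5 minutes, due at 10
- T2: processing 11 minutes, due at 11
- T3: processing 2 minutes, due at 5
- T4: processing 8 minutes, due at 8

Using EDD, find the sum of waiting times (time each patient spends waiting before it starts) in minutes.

27

EDD (increasing due date): T3 T4 T1 T2.
T3: waits 0, runs 0→2
T4: waits 2, runs 2→10
T1: waits 10, runs 10→15
T2: waits 15, runs 15→26
Sum = 0+2+10+15 = 27.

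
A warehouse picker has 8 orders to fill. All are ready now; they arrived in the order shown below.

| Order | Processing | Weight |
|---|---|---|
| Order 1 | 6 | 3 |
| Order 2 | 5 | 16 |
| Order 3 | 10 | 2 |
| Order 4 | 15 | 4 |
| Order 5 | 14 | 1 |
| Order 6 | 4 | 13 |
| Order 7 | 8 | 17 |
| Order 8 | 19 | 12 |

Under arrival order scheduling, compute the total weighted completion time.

3158

FIFO (arrival order): Order 1 Order 2 Order 3 Order 4 Order 5 Order 6 Order 7 Order 8.
Order 1: finishes 6, weight 3, w·C = 18
Order 2: finishes 11, weight 16, w·C = 176
Order 3: finishes 21, weight 2, w·C = 42
Order 4: finishes 36, weight 4, w·C = 144
Order 5: finishes 50, weight 1, w·C = 50
Order 6: finishes 54, weight 13, w·C = 702
Order 7: finishes 62, weight 17, w·C = 1054
Order 8: finishes 81, weight 12, w·C = 972
Sum = 18+176+42+144+50+702+1054+972 = 3158.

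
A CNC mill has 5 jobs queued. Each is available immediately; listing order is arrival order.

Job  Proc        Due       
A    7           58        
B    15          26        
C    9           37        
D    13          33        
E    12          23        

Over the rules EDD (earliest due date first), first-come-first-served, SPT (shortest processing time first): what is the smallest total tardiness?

20

EDD (increasing due date): E B D C A.
E: 0→12, due 23, tardiness 0
B: 12→27, due 26, tardiness 1
D: 27→40, due 33, tardiness 7
C: 40→49, due 37, tardiness 12
A: 49→56, due 58, tardiness 0
Sum = 0+1+7+12+0 = 20.
FIFO (arrival order): A B C D E.
A: 0→7, due 58, tardiness 0
B: 7→22, due 26, tardiness 0
C: 22→31, due 37, tardiness 0
D: 31→44, due 33, tardiness 11
E: 44→56, due 23, tardiness 33
Sum = 0+0+0+11+33 = 44.
SPT (increasing processing time): A C E D B.
A: 0→7, due 58, tardiness 0
C: 7→16, due 37, tardiness 0
E: 16→28, due 23, tardiness 5
D: 28→41, due 33, tardiness 8
B: 41→56, due 26, tardiness 30
Sum = 0+0+5+8+30 = 43.
EDD 20, FIFO 44, SPT 43 → minimum 20.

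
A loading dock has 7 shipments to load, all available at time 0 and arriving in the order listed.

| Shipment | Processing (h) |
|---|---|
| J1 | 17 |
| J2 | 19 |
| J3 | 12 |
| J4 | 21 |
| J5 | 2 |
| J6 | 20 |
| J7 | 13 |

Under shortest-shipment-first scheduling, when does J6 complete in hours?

SPT (increasing processing time): J5 J3 J7 J1 J2 J6 J4.
J5: 0→2
J3: 2→14
J7: 14→27
J1: 27→44
J2: 44→63
J6: 63→83

83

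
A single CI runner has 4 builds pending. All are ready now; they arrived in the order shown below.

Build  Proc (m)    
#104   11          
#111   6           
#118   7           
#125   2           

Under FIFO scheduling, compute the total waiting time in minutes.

52

FIFO (arrival order): #104 #111 #118 #125.
#104: waits 0, runs 0→11
#111: waits 11, runs 11→17
#118: waits 17, runs 17→24
#125: waits 24, runs 24→26
Sum = 0+11+17+24 = 52.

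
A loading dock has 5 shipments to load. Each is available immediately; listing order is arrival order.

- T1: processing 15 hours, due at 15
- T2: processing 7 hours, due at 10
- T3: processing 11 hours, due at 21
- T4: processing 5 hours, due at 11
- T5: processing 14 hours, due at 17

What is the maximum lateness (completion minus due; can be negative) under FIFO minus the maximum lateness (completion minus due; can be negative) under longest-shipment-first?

FIFO (arrival order): T1 T2 T3 T4 T5.
T1: 0→15, due 15, lateness 0
T2: 15→22, due 10, lateness 12
T3: 22→33, due 21, lateness 12
T4: 33→38, due 11, lateness 27
T5: 38→52, due 17, lateness 35
Maximum = 35.
LPT (decreasing processing time): T1 T5 T3 T2 T4.
T1: 0→15, due 15, lateness 0
T5: 15→29, due 17, lateness 12
T3: 29→40, due 21, lateness 19
T2: 40→47, due 10, lateness 37
T4: 47→52, due 11, lateness 41
Maximum = 41.
Difference = 35 − 41 = -6.

-6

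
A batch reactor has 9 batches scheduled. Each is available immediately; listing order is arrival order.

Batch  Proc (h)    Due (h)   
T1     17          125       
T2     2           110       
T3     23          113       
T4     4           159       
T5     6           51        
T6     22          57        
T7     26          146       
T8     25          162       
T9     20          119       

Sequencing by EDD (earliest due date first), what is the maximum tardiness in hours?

0

EDD (increasing due date): T5 T6 T2 T3 T9 T1 T7 T4 T8.
T5: 0→6, due 51, tardiness 0
T6: 6→28, due 57, tardiness 0
T2: 28→30, due 110, tardiness 0
T3: 30→53, due 113, tardiness 0
T9: 53→73, due 119, tardiness 0
T1: 73→90, due 125, tardiness 0
T7: 90→116, due 146, tardiness 0
T4: 116→120, due 159, tardiness 0
T8: 120→145, due 162, tardiness 0
Maximum = 0.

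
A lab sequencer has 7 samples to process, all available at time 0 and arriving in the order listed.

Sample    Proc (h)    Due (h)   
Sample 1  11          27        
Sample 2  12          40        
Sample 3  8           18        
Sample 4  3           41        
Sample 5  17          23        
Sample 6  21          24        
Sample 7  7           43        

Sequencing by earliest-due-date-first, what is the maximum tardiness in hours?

36

EDD (increasing due date): Sample 3 Sample 5 Sample 6 Sample 1 Sample 2 Sample 4 Sample 7.
Sample 3: 0→8, due 18, tardiness 0
Sample 5: 8→25, due 23, tardiness 2
Sample 6: 25→46, due 24, tardiness 22
Sample 1: 46→57, due 27, tardiness 30
Sample 2: 57→69, due 40, tardiness 29
Sample 4: 69→72, due 41, tardiness 31
Sample 7: 72→79, due 43, tardiness 36
Maximum = 36.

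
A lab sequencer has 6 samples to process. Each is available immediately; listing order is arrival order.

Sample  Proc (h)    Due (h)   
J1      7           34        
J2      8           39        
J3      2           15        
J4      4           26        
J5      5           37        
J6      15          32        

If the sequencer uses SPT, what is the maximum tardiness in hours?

SPT (increasing processing time): J3 J4 J5 J1 J2 J6.
J3: 0→2, due 15, tardiness 0
J4: 2→6, due 26, tardiness 0
J5: 6→11, due 37, tardiness 0
J1: 11→18, due 34, tardiness 0
J2: 18→26, due 39, tardiness 0
J6: 26→41, due 32, tardiness 9
Maximum = 9.

9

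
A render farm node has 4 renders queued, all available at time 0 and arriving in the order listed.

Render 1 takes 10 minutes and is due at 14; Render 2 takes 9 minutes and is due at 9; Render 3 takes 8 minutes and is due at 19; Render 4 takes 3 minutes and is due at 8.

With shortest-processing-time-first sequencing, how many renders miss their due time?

2

SPT (increasing processing time): Render 4 Render 3 Render 2 Render 1.
Render 4: 0→3, due 8, tardiness 0
Render 3: 3→11, due 19, tardiness 0
Render 2: 11→20, due 9, tardiness 11
Render 1: 20→30, due 14, tardiness 16
Late renders: 2.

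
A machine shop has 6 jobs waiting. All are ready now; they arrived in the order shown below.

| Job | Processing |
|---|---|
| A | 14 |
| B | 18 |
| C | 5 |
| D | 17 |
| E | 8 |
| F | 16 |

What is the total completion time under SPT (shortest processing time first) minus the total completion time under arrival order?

SPT (increasing processing time): C E A F D B.
C: 0→5
E: 5→13
A: 13→27
F: 27→43
D: 43→60
B: 60→78
Sum = 5+13+27+43+60+78 = 226.
FIFO (arrival order): A B C D E F.
A: 0→14
B: 14→32
C: 32→37
D: 37→54
E: 54→62
F: 62→78
Sum = 14+32+37+54+62+78 = 277.
Difference = 226 − 277 = -51.

-51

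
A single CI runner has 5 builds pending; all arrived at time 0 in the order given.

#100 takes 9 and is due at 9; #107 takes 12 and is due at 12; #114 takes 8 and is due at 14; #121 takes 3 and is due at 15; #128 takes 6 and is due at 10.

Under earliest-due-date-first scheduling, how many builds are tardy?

4

EDD (increasing due date): #100 #128 #107 #114 #121.
#100: 0→9, due 9, tardiness 0
#128: 9→15, due 10, tardiness 5
#107: 15→27, due 12, tardiness 15
#114: 27→35, due 14, tardiness 21
#121: 35→38, due 15, tardiness 23
Late builds: 4.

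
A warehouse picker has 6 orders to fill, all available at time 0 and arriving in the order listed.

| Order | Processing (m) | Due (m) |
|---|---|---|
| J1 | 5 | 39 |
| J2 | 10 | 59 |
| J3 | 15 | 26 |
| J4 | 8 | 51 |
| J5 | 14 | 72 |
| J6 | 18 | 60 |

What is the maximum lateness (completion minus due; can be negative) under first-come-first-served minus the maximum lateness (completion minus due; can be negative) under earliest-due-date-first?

12

FIFO (arrival order): J1 J2 J3 J4 J5 J6.
J1: 0→5, due 39, lateness -34
J2: 5→15, due 59, lateness -44
J3: 15→30, due 26, lateness 4
J4: 30→38, due 51, lateness -13
J5: 38→52, due 72, lateness -20
J6: 52→70, due 60, lateness 10
Maximum = 10.
EDD (increasing due date): J3 J1 J4 J2 J6 J5.
J3: 0→15, due 26, lateness -11
J1: 15→20, due 39, lateness -19
J4: 20→28, due 51, lateness -23
J2: 28→38, due 59, lateness -21
J6: 38→56, due 60, lateness -4
J5: 56→70, due 72, lateness -2
Maximum = -2.
Difference = 10 − -2 = 12.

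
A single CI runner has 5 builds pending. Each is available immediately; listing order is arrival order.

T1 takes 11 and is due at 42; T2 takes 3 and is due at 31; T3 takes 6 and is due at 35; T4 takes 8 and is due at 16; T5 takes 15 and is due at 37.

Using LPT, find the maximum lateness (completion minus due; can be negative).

LPT (decreasing processing time): T5 T1 T4 T3 T2.
T5: 0→15, due 37, lateness -22
T1: 15→26, due 42, lateness -16
T4: 26→34, due 16, lateness 18
T3: 34→40, due 35, lateness 5
T2: 40→43, due 31, lateness 12
Maximum = 18.

18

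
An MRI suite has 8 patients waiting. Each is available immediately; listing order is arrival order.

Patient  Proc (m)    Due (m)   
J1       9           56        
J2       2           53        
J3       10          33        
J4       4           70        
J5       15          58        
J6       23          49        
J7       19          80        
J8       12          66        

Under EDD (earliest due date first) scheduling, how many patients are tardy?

EDD (increasing due date): J3 J6 J2 J1 J5 J8 J4 J7.
J3: 0→10, due 33, tardiness 0
J6: 10→33, due 49, tardiness 0
J2: 33→35, due 53, tardiness 0
J1: 35→44, due 56, tardiness 0
J5: 44→59, due 58, tardiness 1
J8: 59→71, due 66, tardiness 5
J4: 71→75, due 70, tardiness 5
J7: 75→94, due 80, tardiness 14
Late patients: 4.

4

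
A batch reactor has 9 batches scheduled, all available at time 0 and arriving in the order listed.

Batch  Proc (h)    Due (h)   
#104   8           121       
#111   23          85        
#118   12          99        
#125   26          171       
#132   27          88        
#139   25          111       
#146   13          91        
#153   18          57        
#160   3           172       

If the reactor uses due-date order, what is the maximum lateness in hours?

7

EDD (increasing due date): #153 #111 #132 #146 #118 #139 #104 #125 #160.
#153: 0→18, due 57, lateness -39
#111: 18→41, due 85, lateness -44
#132: 41→68, due 88, lateness -20
#146: 68→81, due 91, lateness -10
#118: 81→93, due 99, lateness -6
#139: 93→118, due 111, lateness 7
#104: 118→126, due 121, lateness 5
#125: 126→152, due 171, lateness -19
#160: 152→155, due 172, lateness -17
Maximum = 7.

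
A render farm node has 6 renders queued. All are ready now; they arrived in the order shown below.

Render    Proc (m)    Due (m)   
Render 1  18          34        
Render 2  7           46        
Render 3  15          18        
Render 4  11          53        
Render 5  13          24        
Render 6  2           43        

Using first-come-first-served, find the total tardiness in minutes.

85

FIFO (arrival order): Render 1 Render 2 Render 3 Render 4 Render 5 Render 6.
Render 1: 0→18, due 34, tardiness 0
Render 2: 18→25, due 46, tardiness 0
Render 3: 25→40, due 18, tardiness 22
Render 4: 40→51, due 53, tardiness 0
Render 5: 51→64, due 24, tardiness 40
Render 6: 64→66, due 43, tardiness 23
Sum = 0+0+22+0+40+23 = 85.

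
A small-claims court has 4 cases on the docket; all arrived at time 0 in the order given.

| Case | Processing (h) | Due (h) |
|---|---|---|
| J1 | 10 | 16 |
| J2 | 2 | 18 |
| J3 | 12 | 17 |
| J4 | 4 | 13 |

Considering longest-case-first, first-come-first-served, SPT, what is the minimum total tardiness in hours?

11

LPT (decreasing processing time): J3 J1 J4 J2.
J3: 0→12, due 17, tardiness 0
J1: 12→22, due 16, tardiness 6
J4: 22→26, due 13, tardiness 13
J2: 26→28, due 18, tardiness 10
Sum = 0+6+13+10 = 29.
FIFO (arrival order): J1 J2 J3 J4.
J1: 0→10, due 16, tardiness 0
J2: 10→12, due 18, tardiness 0
J3: 12→24, due 17, tardiness 7
J4: 24→28, due 13, tardiness 15
Sum = 0+0+7+15 = 22.
SPT (increasing processing time): J2 J4 J1 J3.
J2: 0→2, due 18, tardiness 0
J4: 2→6, due 13, tardiness 0
J1: 6→16, due 16, tardiness 0
J3: 16→28, due 17, tardiness 11
Sum = 0+0+0+11 = 11.
LPT 29, FIFO 22, SPT 11 → minimum 11.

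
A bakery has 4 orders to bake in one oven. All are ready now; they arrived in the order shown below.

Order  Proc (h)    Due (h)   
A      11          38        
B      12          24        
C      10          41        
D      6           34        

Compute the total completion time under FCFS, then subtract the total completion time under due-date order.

FIFO (arrival order): A B C D.
A: 0→11
B: 11→23
C: 23→33
D: 33→39
Sum = 11+23+33+39 = 106.
EDD (increasing due date): B D A C.
B: 0→12
D: 12→18
A: 18→29
C: 29→39
Sum = 12+18+29+39 = 98.
Difference = 106 − 98 = 8.

8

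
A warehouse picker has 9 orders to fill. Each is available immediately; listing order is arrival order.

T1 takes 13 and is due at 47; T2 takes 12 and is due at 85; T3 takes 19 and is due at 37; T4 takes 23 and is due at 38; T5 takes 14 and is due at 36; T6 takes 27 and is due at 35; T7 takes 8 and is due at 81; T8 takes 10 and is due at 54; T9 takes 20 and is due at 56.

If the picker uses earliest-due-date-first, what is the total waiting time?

673

EDD (increasing due date): T6 T5 T3 T4 T1 T8 T9 T7 T2.
T6: waits 0, runs 0→27
T5: waits 27, runs 27→41
T3: waits 41, runs 41→60
T4: waits 60, runs 60→83
T1: waits 83, runs 83→96
T8: waits 96, runs 96→106
T9: waits 106, runs 106→126
T7: waits 126, runs 126→134
T2: waits 134, runs 134→146
Sum = 0+27+41+60+83+96+106+126+134 = 673.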